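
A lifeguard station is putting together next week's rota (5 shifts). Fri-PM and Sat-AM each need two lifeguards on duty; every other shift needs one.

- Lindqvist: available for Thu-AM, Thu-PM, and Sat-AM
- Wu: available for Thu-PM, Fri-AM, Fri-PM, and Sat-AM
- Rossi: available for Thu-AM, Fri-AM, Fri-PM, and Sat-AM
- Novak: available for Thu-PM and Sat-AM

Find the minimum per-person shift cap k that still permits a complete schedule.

With 4 lifeguards and 7 worker-slots to fill, someone must work at least ⌈7/4⌉ = 2 shifts, so k ≥ 2.
k = 2 works: Thu-AM→Lindqvist, Thu-PM→Lindqvist, Fri-AM→Wu, Fri-PM→Wu+Rossi, Sat-AM→Rossi+Novak.
Loads: Lindqvist 2, Wu 2, Rossi 2, Novak 1 — all ≤ 2.

2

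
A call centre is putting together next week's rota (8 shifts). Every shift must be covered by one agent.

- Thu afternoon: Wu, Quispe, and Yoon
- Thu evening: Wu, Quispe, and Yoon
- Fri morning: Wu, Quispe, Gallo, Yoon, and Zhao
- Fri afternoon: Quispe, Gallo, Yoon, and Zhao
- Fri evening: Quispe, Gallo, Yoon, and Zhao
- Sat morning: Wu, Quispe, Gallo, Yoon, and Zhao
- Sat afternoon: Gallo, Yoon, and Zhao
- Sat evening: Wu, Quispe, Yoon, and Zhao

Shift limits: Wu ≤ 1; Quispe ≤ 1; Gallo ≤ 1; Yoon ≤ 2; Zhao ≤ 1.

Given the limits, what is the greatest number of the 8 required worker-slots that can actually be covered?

Total capacity across all agents is 1+1+1+2+1 = 6, and 8 slots are needed, so at most 6 can be filled.
An assignment achieving 6: Thu afternoon→Wu, Thu evening→Quispe, Fri afternoon→Yoon, Fri evening→Yoon, Sat afternoon→Gallo, Sat evening→Zhao.
Loads: Wu 1/1, Quispe 1/1, Gallo 1/1, Yoon 2/2, Zhao 1/1.

6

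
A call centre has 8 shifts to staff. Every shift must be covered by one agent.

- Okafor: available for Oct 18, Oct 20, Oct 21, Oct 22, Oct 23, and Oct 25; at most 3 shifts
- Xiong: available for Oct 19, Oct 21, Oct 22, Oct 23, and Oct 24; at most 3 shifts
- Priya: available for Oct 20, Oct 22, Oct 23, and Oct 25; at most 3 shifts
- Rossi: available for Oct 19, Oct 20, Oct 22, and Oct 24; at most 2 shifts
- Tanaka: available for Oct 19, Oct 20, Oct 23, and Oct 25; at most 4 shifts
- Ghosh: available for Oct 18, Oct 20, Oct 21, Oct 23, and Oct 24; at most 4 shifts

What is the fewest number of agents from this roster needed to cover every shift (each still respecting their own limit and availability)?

8 slots to fill and no one can take more than 4, so at least ⌈8/4⌉ = 2 agents are needed.
No set of 2 agents can cover every shift (each such set leaves at least one shift with no one available or exceeds a cap).
Okafor, Xiong, and Priya alone can cover everything: Oct 18→Okafor, Oct 19→Xiong, Oct 20→Okafor, Oct 21→Okafor, Oct 22→Xiong, Oct 23→Priya, Oct 24→Xiong, Oct 25→Priya.

3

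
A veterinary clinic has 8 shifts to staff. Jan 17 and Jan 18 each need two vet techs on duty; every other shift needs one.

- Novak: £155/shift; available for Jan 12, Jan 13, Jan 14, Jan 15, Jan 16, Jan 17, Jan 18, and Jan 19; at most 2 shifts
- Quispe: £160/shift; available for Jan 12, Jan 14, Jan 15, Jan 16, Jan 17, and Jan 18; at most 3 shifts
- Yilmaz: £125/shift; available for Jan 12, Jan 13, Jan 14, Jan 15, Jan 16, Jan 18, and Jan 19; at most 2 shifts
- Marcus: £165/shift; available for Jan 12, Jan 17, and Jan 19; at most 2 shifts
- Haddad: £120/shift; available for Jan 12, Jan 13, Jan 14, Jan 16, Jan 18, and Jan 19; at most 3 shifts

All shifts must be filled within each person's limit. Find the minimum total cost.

Picking the cheapest available vet tech for each shift independently would cost £1285, but that ignores the shift limits.
An optimal schedule: Jan 12→Quispe, Jan 13→Haddad, Jan 14→Haddad, Jan 15→Yilmaz, Jan 16→Haddad, Jan 17→Novak+Quispe, Jan 18→Novak+Quispe, Jan 19→Yilmaz.
Total: 160 + 120 + 120 + 125 + 120 + 155 + 160 + 155 + 160 + 125 = £1400.

£1400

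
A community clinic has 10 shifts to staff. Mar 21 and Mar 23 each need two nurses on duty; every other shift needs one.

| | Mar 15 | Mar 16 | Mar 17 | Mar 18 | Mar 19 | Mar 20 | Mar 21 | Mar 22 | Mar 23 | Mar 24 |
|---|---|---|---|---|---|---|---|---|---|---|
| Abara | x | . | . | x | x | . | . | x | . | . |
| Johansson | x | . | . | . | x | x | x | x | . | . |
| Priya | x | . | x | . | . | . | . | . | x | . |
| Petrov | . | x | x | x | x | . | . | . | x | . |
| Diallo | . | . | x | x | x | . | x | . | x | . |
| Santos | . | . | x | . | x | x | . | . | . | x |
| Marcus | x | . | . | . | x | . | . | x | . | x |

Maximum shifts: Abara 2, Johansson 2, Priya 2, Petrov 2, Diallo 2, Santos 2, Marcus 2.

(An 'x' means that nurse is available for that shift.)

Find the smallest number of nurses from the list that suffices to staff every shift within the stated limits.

12 slots to fill and no one can take more than 2, so at least ⌈12/2⌉ = 6 nurses are needed.
Abara, Johansson, Priya, Petrov, Diallo, and Santos alone can cover everything: Mar 15→Abara, Mar 16→Petrov, Mar 17→Priya, Mar 18→Petrov, Mar 19→Santos, Mar 20→Johansson, Mar 21→Johansson+Diallo, Mar 22→Abara, Mar 23→Priya+Diallo, Mar 24→Santos.

6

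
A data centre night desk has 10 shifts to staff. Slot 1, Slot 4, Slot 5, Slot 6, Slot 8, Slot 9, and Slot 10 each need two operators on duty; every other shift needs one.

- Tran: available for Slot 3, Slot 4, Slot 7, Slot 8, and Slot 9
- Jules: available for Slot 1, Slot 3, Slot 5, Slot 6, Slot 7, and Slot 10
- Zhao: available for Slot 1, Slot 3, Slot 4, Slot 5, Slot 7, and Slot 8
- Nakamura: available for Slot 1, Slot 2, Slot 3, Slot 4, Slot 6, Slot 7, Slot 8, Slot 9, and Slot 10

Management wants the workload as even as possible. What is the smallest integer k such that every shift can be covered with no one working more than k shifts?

With 4 operators and 17 worker-slots to fill, someone must work at least ⌈17/4⌉ = 5 shifts, so k ≥ 5.
k = 5 works: Slot 1→Jules+Zhao, Slot 2→Nakamura, Slot 3→Tran, Slot 4→Tran+Zhao, Slot 5→Jules+Zhao, Slot 6→Jules+Nakamura, Slot 7→Tran, Slot 8→Tran+Zhao, Slot 9→Tran+Nakamura, Slot 10→Jules+Nakamura.
Loads: Tran 5, Jules 4, Zhao 4, Nakamura 4 — all ≤ 5.

5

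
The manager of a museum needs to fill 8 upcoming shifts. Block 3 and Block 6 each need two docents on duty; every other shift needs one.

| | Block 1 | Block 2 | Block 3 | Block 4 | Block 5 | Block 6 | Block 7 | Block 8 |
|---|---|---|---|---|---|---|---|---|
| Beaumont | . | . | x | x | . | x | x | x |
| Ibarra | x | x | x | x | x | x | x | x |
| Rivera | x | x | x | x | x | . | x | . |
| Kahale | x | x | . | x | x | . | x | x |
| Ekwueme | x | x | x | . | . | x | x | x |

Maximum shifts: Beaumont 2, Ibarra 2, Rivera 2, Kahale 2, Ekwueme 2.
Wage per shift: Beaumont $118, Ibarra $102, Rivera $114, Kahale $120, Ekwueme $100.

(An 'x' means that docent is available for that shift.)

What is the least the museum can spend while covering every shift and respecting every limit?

Picking the cheapest available docent for each shift independently would cost $1008, but that ignores the shift limits.
An optimal schedule: Block 1→Rivera, Block 2→Rivera, Block 3→Beaumont+Ekwueme, Block 4→Kahale, Block 5→Ibarra, Block 6→Beaumont+Ibarra, Block 7→Ekwueme, Block 8→Kahale.
Total: 114 + 114 + 118 + 100 + 120 + 102 + 118 + 102 + 100 + 120 = $1108.

$1108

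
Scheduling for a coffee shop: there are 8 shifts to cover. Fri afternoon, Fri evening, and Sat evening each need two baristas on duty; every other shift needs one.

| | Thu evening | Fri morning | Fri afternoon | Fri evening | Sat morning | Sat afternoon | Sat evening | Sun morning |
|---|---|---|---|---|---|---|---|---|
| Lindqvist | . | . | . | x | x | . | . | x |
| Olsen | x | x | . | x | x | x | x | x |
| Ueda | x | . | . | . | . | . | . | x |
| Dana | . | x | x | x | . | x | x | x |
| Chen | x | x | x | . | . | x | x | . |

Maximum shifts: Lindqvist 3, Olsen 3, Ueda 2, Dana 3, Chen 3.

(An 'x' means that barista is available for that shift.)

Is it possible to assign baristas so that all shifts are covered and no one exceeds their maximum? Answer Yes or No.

Fri afternoon can only be covered by Dana and Chen, so that assignment is forced.
One valid schedule: Thu evening→Olsen, Fri morning→Olsen, Fri afternoon→Dana+Chen, Fri evening→Lindqvist+Olsen, Sat morning→Lindqvist, Sat afternoon→Dana, Sat evening→Dana+Chen, Sun morning→Lindqvist.
Loads: Lindqvist 3/3, Olsen 3/3, Ueda 0/2, Dana 3/3, Chen 2/3 — all within limits.

Yes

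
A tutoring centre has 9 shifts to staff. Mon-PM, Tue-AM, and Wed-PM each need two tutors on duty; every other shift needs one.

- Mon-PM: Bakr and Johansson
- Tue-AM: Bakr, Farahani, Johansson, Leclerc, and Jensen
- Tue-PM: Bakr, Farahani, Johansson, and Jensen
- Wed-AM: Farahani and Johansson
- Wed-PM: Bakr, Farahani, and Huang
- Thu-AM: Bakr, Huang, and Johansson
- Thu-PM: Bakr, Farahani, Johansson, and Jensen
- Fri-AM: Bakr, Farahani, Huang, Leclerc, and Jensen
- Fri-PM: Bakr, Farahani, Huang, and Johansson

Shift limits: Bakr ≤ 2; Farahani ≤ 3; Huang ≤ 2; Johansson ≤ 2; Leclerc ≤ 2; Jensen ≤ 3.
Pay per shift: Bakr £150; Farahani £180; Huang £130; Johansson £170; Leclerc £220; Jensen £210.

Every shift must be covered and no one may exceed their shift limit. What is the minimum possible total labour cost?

Mon-PM can only be covered by Bakr and Johansson, so that assignment is forced.
Picking the cheapest available tutor for each shift independently would cost £1780, but that ignores the shift limits.
An optimal schedule: Mon-PM→Bakr+Johansson, Tue-AM→Farahani+Jensen, Tue-PM→Farahani, Wed-AM→Johansson, Wed-PM→Huang+Bakr, Thu-AM→Huang, Thu-PM→Jensen, Fri-AM→Jensen, Fri-PM→Farahani.
Total: 150 + 170 + 180 + 210 + 180 + 170 + 130 + 150 + 130 + 210 + 210 + 180 = £2070.

£2070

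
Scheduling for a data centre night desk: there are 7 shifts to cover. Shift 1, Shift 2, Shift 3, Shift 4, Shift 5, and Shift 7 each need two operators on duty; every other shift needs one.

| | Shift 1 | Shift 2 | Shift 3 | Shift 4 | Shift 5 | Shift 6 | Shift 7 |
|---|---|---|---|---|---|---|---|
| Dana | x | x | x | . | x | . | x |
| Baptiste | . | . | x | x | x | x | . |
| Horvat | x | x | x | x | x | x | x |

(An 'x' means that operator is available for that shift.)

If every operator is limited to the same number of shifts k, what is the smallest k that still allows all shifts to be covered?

5

With 3 operators and 13 worker-slots to fill, someone must work at least ⌈13/3⌉ = 5 shifts, so k ≥ 5.
k = 5 works: Shift 1→Dana+Horvat, Shift 2→Dana+Horvat, Shift 3→Dana+Baptiste, Shift 4→Baptiste+Horvat, Shift 5→Dana+Baptiste, Shift 6→Baptiste, Shift 7→Dana+Horvat.
Loads: Dana 5, Baptiste 4, Horvat 4 — all ≤ 5.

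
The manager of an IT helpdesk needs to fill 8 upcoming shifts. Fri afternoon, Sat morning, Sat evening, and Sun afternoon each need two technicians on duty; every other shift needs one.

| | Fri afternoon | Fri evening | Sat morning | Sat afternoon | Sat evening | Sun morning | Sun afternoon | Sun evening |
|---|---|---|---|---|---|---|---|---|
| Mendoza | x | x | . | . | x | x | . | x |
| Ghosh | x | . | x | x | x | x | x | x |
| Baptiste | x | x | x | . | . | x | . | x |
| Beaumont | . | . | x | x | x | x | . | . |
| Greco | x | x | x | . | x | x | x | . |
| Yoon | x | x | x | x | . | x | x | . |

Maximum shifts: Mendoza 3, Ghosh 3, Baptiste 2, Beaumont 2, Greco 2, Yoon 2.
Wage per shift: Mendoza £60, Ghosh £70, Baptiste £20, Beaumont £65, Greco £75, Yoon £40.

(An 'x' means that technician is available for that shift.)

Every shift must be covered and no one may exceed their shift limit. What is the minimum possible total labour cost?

£640

Picking the cheapest available technician for each shift independently would cost £455, but that ignores the shift limits.
An optimal schedule: Fri afternoon→Mendoza+Ghosh, Fri evening→Baptiste, Sat morning→Beaumont+Ghosh, Sat afternoon→Yoon, Sat evening→Mendoza+Beaumont, Sun morning→Mendoza, Sun afternoon→Yoon+Ghosh, Sun evening→Baptiste.
Total: 60 + 70 + 20 + 65 + 70 + 40 + 60 + 65 + 60 + 40 + 70 + 20 = £640.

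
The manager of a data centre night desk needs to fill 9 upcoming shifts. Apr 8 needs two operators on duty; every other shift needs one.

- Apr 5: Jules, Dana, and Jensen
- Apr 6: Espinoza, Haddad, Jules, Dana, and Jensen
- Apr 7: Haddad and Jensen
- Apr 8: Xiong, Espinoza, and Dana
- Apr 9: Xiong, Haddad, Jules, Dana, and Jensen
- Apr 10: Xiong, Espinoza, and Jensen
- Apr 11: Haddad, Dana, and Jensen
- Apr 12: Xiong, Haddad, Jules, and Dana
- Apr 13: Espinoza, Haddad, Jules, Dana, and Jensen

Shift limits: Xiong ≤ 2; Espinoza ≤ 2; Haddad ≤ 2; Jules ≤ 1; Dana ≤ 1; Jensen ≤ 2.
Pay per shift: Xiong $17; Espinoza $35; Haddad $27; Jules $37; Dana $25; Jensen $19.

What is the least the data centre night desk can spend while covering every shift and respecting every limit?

Picking the cheapest available operator for each shift independently would cost $188, but that ignores the shift limits.
An optimal schedule: Apr 5→Jules, Apr 6→Espinoza, Apr 7→Haddad, Apr 8→Xiong+Espinoza, Apr 9→Jensen, Apr 10→Xiong, Apr 11→Haddad, Apr 12→Dana, Apr 13→Jensen.
Total: 37 + 35 + 27 + 17 + 35 + 19 + 17 + 27 + 25 + 19 = $258.

$258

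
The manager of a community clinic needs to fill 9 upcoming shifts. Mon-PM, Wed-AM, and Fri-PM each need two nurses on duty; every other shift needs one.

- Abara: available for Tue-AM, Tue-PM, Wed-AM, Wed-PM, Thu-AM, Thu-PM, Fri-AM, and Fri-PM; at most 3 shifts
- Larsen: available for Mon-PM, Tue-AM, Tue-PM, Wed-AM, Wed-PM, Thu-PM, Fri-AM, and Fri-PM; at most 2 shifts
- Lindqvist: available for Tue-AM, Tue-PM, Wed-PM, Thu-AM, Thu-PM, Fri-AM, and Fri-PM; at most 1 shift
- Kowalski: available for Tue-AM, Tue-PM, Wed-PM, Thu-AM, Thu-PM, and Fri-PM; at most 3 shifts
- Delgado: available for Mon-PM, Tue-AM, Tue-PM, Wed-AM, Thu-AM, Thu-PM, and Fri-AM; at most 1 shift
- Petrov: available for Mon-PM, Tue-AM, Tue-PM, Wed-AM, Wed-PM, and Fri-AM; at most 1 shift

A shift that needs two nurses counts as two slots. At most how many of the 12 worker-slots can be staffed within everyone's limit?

11

Total capacity across all nurses is 3+2+1+3+1+1 = 11, and 12 slots are needed, so at most 11 can be filled.
An assignment achieving 11: Mon-PM→Larsen+Delgado, Tue-AM→Kowalski, Wed-AM→Abara+Larsen, Wed-PM→Kowalski, Thu-AM→Abara, Thu-PM→Kowalski, Fri-AM→Petrov, Fri-PM→Abara+Lindqvist.
Loads: Abara 3/3, Larsen 2/2, Lindqvist 1/1, Kowalski 3/3, Delgado 1/1, Petrov 1/1.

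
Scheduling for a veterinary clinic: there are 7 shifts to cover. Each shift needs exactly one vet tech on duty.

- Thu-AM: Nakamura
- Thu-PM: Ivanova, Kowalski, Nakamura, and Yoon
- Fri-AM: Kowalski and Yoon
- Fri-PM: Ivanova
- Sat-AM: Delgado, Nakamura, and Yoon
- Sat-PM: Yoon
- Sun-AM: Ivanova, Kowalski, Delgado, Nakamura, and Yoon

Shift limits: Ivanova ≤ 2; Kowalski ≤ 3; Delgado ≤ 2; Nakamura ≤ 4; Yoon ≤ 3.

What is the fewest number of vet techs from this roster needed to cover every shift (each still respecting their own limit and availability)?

7 slots to fill and no one can take more than 4, so at least ⌈7/4⌉ = 2 vet techs are needed.
Shifts {Thu-AM, Fri-AM, Fri-PM} need 3 slots, but among the vet techs available for them (Ivanova, Kowalski, Nakamura, and Yoon) any 2 together supply at most 2. So 2 vet techs are not enough.
Ivanova, Nakamura, and Yoon alone can cover everything: Thu-AM→Nakamura, Thu-PM→Ivanova, Fri-AM→Yoon, Fri-PM→Ivanova, Sat-AM→Nakamura, Sat-PM→Yoon, Sun-AM→Nakamura.

3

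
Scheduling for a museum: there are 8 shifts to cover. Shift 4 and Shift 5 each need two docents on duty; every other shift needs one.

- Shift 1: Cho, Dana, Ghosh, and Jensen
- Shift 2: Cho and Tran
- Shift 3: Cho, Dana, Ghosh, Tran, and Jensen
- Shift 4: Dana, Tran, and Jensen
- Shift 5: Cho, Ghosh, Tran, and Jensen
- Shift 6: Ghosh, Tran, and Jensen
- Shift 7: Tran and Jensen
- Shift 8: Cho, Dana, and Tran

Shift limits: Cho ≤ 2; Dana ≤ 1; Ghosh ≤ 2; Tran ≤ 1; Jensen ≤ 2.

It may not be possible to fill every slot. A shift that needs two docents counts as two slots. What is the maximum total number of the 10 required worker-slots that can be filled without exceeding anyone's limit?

8

Total capacity across all docents is 2+1+2+1+2 = 8, and 10 slots are needed, so at most 8 can be filled.
An assignment achieving 8: Shift 1→Ghosh, Shift 2→Cho, Shift 4→Dana+Jensen, Shift 5→Jensen, Shift 6→Ghosh, Shift 7→Tran, Shift 8→Cho.
Loads: Cho 2/2, Dana 1/1, Ghosh 2/2, Tran 1/1, Jensen 2/2.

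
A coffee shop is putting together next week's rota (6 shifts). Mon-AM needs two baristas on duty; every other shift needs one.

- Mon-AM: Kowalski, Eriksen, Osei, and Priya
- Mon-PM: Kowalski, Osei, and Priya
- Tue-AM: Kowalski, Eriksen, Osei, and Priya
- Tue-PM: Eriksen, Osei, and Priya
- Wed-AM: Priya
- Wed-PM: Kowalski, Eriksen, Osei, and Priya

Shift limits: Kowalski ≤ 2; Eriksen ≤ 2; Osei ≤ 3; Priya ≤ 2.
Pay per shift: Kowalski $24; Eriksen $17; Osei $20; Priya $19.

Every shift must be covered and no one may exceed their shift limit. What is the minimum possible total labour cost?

$132

Wed-AM can only be covered by Priya, so that assignment is forced.
Picking the cheapest available barista for each shift independently would cost $125, but that ignores the shift limits.
An optimal schedule: Mon-AM→Eriksen+Osei, Mon-PM→Priya, Tue-AM→Osei, Tue-PM→Eriksen, Wed-AM→Priya, Wed-PM→Osei.
Total: 17 + 20 + 19 + 20 + 17 + 19 + 20 = $132.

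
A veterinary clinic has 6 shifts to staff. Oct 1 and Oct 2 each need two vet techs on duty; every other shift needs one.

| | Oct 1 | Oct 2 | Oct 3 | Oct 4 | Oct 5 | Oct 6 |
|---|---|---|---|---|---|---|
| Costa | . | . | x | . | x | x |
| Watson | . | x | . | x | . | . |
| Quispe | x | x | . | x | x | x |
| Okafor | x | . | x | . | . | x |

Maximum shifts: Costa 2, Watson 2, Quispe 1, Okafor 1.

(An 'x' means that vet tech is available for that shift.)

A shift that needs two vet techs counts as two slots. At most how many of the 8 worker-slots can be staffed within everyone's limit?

6

Total capacity across all vet techs is 2+2+1+1 = 6, and 8 slots are needed, so at most 6 can be filled.
An assignment achieving 6: Oct 1→Quispe+Okafor, Oct 2→Watson, Oct 3→Costa, Oct 4→Watson, Oct 5→Costa.
Loads: Costa 2/2, Watson 2/2, Quispe 1/1, Okafor 1/1.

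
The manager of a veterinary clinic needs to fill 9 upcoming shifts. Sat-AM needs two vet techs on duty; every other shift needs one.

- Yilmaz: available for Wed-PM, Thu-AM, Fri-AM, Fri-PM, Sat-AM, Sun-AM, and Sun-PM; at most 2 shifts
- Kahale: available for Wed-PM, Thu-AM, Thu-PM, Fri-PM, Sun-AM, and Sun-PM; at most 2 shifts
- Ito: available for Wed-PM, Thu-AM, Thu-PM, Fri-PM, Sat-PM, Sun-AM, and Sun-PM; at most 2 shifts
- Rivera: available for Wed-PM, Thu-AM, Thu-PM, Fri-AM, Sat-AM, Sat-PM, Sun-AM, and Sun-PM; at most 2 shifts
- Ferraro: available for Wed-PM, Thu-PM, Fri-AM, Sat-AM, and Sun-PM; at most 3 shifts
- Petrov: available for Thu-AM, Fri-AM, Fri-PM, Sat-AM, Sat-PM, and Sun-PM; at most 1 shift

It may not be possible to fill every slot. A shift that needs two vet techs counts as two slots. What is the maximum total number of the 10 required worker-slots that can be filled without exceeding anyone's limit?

Total capacity across all vet techs is 2+2+2+2+3+1 = 12, and 10 slots are needed, so at most 10 can be filled.
An assignment achieving 10: Wed-PM→Ito, Thu-AM→Rivera, Thu-PM→Kahale, Fri-AM→Yilmaz, Fri-PM→Yilmaz, Sat-AM→Rivera+Ferraro, Sat-PM→Ito, Sun-AM→Kahale, Sun-PM→Ferraro.
Loads: Yilmaz 2/2, Kahale 2/2, Ito 2/2, Rivera 2/2, Ferraro 2/3, Petrov 0/1.

10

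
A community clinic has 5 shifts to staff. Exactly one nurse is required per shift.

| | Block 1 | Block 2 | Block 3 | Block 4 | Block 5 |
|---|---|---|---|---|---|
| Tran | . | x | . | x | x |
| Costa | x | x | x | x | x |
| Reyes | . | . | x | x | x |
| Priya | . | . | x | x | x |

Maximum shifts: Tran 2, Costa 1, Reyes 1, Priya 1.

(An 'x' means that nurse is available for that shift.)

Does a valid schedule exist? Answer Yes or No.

Block 1 can only be covered by Costa, so that assignment is forced.
One valid schedule: Block 1→Costa, Block 2→Tran, Block 3→Reyes, Block 4→Tran, Block 5→Priya.
Loads: Tran 2/2, Costa 1/1, Reyes 1/1, Priya 1/1 — all within limits.

Yes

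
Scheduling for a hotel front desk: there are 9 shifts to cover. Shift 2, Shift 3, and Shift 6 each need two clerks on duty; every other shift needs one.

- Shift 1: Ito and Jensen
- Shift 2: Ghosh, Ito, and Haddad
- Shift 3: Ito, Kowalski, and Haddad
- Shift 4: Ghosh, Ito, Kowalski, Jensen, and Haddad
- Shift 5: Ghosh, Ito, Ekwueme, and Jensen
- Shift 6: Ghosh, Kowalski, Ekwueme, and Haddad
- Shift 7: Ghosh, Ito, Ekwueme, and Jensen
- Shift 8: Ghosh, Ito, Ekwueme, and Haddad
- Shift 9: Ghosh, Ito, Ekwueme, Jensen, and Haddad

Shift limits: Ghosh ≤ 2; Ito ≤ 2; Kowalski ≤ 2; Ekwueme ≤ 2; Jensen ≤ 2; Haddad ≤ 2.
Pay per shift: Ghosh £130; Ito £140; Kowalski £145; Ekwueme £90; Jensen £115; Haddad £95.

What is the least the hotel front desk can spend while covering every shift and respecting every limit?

Picking the cheapest available clerk for each shift independently would cost £1215, but that ignores the shift limits.
An optimal schedule: Shift 1→Ito, Shift 2→Ghosh+Ito, Shift 3→Kowalski+Haddad, Shift 4→Jensen, Shift 5→Ghosh, Shift 6→Kowalski+Haddad, Shift 7→Ekwueme, Shift 8→Ekwueme, Shift 9→Jensen.
Total: 140 + 130 + 140 + 145 + 95 + 115 + 130 + 145 + 95 + 90 + 90 + 115 = £1430.

£1430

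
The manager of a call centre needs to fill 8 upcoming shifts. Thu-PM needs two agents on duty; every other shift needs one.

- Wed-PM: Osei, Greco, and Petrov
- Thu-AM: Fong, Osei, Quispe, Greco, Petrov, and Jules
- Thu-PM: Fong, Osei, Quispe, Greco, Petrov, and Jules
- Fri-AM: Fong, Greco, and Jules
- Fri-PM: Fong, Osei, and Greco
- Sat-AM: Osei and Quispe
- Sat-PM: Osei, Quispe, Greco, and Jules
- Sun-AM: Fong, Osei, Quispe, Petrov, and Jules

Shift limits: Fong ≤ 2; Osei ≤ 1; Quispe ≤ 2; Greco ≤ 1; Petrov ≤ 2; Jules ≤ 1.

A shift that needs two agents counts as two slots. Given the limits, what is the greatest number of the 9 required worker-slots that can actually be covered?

9

Total capacity across all agents is 2+1+2+1+2+1 = 9, and 9 slots are needed, so at most 9 can be filled.
An assignment achieving 9: Wed-PM→Greco, Thu-AM→Petrov, Thu-PM→Petrov+Jules, Fri-AM→Fong, Fri-PM→Fong, Sat-AM→Osei, Sat-PM→Quispe, Sun-AM→Quispe.
Loads: Fong 2/2, Osei 1/1, Quispe 2/2, Greco 1/1, Petrov 2/2, Jules 1/1.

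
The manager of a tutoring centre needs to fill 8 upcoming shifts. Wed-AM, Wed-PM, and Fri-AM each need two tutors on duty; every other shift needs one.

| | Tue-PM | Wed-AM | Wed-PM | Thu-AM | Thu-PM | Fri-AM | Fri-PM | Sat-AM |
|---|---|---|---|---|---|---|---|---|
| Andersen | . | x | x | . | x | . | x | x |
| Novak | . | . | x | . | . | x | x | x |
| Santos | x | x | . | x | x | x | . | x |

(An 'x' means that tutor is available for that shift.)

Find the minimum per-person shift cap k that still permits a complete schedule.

4

With 3 tutors and 11 worker-slots to fill, someone must work at least ⌈11/3⌉ = 4 shifts, so k ≥ 4.
k = 4 works: Tue-PM→Santos, Wed-AM→Andersen+Santos, Wed-PM→Andersen+Novak, Thu-AM→Santos, Thu-PM→Andersen, Fri-AM→Novak+Santos, Fri-PM→Andersen, Sat-AM→Novak.
Loads: Andersen 4, Novak 3, Santos 4 — all ≤ 4.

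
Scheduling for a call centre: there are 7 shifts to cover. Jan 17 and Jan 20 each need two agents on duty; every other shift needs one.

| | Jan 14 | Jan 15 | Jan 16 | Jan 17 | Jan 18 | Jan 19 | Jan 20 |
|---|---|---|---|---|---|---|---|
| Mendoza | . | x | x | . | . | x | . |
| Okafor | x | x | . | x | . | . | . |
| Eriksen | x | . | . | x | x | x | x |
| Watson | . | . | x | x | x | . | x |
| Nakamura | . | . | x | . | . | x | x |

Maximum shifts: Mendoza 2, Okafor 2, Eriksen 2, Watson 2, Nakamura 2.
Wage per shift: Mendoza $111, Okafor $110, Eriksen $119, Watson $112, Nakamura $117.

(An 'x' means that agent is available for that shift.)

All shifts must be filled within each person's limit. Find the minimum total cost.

Picking the cheapest available agent for each shift independently would cost $1005, but that ignores the shift limits.
An optimal schedule: Jan 14→Okafor, Jan 15→Mendoza, Jan 16→Mendoza, Jan 17→Okafor+Watson, Jan 18→Watson, Jan 19→Nakamura, Jan 20→Nakamura+Eriksen.
Total: 110 + 111 + 111 + 110 + 112 + 112 + 117 + 117 + 119 = $1019.

$1019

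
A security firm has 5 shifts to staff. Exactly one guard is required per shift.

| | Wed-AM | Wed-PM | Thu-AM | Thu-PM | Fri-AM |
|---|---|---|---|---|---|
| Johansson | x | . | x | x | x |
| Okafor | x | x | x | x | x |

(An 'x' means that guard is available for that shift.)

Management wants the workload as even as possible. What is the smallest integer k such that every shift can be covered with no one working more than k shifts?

3

With 2 guards and 5 worker-slots to fill, someone must work at least ⌈5/2⌉ = 3 shifts, so k ≥ 3.
k = 3 works: Wed-AM→Johansson, Wed-PM→Okafor, Thu-AM→Johansson, Thu-PM→Johansson, Fri-AM→Okafor.
Loads: Johansson 3, Okafor 2 — all ≤ 3.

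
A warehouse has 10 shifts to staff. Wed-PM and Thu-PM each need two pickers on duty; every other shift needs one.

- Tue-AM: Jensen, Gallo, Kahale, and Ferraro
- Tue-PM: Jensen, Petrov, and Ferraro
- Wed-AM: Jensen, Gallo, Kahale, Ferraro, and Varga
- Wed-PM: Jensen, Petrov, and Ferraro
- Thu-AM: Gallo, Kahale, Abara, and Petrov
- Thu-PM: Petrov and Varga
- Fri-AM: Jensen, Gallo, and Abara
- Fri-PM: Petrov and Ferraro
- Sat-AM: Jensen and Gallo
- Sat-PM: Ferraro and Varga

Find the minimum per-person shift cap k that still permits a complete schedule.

2

With 7 pickers and 12 worker-slots to fill, someone must work at least ⌈12/7⌉ = 2 shifts, so k ≥ 2.
k = 2 works: Tue-AM→Gallo, Tue-PM→Ferraro, Wed-AM→Kahale, Wed-PM→Jensen+Ferraro, Thu-AM→Kahale, Thu-PM→Petrov+Varga, Fri-AM→Gallo, Fri-PM→Petrov, Sat-AM→Jensen, Sat-PM→Varga.
Loads: Jensen 2, Gallo 2, Kahale 2, Abara 0, Petrov 2, Ferraro 2, Varga 2 — all ≤ 2.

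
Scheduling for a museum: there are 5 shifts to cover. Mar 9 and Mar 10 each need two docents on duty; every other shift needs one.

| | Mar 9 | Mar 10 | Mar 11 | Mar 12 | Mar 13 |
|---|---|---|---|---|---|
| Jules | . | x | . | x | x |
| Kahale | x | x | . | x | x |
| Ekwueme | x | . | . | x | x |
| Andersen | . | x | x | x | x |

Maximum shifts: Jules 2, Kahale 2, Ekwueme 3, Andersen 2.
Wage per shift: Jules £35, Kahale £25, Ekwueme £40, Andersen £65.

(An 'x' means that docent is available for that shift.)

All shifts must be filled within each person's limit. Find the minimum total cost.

£265

Mar 9 can only be covered by Kahale and Ekwueme, so that assignment is forced.
Mar 11 can only be covered by Andersen, so that assignment is forced.
Picking the cheapest available docent for each shift independently would cost £240, but that ignores the shift limits.
An optimal schedule: Mar 9→Kahale+Ekwueme, Mar 10→Jules+Kahale, Mar 11→Andersen, Mar 12→Jules, Mar 13→Ekwueme.
Total: 25 + 40 + 35 + 25 + 65 + 35 + 40 = £265.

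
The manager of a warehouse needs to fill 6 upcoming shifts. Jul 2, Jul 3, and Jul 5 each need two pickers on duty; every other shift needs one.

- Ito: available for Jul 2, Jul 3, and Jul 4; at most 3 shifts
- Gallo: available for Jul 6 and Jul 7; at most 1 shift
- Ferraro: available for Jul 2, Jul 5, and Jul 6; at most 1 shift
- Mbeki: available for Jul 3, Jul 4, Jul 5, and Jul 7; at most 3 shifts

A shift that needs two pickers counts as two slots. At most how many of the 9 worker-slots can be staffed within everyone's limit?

Total capacity across all pickers is 3+1+1+3 = 8, and 9 slots are needed, so at most 8 can be filled.
An assignment achieving 8: Jul 2→Ito+Ferraro, Jul 3→Ito+Mbeki, Jul 4→Ito, Jul 5→Mbeki, Jul 6→Gallo, Jul 7→Mbeki.
Loads: Ito 3/3, Gallo 1/1, Ferraro 1/1, Mbeki 3/3.

8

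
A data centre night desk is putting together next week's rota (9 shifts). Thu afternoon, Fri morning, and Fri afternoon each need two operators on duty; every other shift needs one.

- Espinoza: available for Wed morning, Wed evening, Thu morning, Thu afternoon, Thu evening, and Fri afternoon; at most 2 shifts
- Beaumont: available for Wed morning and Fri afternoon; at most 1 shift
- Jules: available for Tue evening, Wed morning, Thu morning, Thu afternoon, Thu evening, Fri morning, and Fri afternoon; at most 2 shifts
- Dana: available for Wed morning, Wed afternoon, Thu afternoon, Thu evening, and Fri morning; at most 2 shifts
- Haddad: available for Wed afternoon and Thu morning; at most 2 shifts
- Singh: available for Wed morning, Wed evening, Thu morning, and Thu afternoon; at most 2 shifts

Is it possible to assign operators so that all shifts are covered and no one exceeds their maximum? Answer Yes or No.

Total capacity is 2+1+2+2+2+2 = 11 but 12 worker-slots are needed — infeasible.

No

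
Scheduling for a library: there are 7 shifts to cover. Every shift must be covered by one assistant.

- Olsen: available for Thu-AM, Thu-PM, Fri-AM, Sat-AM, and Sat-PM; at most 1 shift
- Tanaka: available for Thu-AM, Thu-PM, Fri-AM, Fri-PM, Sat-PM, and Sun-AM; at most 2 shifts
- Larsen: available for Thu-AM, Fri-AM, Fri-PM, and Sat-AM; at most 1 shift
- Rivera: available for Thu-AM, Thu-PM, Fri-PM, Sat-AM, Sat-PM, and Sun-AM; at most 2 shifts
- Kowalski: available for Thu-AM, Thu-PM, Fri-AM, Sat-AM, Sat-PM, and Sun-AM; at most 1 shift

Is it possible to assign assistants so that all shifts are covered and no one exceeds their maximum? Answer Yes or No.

One valid schedule: Thu-AM→Kowalski, Thu-PM→Olsen, Fri-AM→Larsen, Fri-PM→Tanaka, Sat-AM→Rivera, Sat-PM→Rivera, Sun-AM→Tanaka.
Loads: Olsen 1/1, Tanaka 2/2, Larsen 1/1, Rivera 2/2, Kowalski 1/1 — all within limits.

Yes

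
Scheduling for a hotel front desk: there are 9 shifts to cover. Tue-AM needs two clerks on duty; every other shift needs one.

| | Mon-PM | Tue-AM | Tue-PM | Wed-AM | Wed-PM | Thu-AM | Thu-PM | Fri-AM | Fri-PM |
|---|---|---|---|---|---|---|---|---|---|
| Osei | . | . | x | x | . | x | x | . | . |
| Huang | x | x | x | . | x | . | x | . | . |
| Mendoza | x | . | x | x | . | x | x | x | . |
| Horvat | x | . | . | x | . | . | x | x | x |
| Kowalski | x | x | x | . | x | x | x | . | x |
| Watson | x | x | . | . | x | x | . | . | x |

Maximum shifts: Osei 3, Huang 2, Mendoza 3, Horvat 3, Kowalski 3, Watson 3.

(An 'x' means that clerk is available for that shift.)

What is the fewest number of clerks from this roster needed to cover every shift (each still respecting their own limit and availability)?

4

10 slots to fill and no one can take more than 3, so at least ⌈10/3⌉ = 4 clerks are needed.
Osei, Huang, Mendoza, and Kowalski alone can cover everything: Mon-PM→Mendoza, Tue-AM→Huang+Kowalski, Tue-PM→Osei, Wed-AM→Osei, Wed-PM→Huang, Thu-AM→Osei, Thu-PM→Mendoza, Fri-AM→Mendoza, Fri-PM→Kowalski.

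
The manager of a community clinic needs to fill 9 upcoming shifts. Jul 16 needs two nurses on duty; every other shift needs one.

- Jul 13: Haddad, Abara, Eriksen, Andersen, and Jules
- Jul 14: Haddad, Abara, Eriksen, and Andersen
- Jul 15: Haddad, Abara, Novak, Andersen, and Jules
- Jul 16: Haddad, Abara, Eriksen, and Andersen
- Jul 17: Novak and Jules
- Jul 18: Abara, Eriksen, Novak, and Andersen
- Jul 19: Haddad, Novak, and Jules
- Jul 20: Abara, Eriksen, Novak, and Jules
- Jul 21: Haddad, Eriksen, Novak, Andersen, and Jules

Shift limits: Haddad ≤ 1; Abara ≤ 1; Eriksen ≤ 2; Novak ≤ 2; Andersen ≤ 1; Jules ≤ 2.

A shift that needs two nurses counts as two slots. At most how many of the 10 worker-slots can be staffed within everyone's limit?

Total capacity across all nurses is 1+1+2+2+1+2 = 9, and 10 slots are needed, so at most 9 can be filled.
An assignment achieving 9: Jul 13→Jules, Jul 14→Abara, Jul 15→Jules, Jul 16→Eriksen+Andersen, Jul 17→Novak, Jul 18→Eriksen, Jul 19→Haddad, Jul 20→Novak.
Loads: Haddad 1/1, Abara 1/1, Eriksen 2/2, Novak 2/2, Andersen 1/1, Jules 2/2.

9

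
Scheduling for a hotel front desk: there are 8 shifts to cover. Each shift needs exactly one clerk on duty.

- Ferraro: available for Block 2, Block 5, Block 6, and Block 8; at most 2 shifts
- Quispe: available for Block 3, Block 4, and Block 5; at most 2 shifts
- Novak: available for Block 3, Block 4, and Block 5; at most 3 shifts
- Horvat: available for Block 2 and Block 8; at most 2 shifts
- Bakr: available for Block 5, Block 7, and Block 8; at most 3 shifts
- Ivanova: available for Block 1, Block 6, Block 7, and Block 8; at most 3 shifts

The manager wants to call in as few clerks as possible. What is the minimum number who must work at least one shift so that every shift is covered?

3

8 slots to fill and no one can take more than 3, so at least ⌈8/3⌉ = 3 clerks are needed.
Ferraro, Novak, and Ivanova alone can cover everything: Block 1→Ivanova, Block 2→Ferraro, Block 3→Novak, Block 4→Novak, Block 5→Novak, Block 6→Ferraro, Block 7→Ivanova, Block 8→Ivanova.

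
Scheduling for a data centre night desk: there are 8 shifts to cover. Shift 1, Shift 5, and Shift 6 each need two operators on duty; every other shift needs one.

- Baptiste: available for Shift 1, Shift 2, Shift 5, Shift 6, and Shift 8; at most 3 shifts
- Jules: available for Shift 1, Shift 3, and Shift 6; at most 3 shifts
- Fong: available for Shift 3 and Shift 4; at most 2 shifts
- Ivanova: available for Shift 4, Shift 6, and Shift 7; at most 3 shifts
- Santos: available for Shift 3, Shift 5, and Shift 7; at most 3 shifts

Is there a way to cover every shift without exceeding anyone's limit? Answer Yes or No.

Total capacity is 14 and 11 slots are needed, so capacity alone doesn't rule it out.
Shifts {Shift 1, Shift 2, Shift 5, Shift 8} need 6 worker-slots in total, but the operators available for any of those shifts (Baptiste, Jules, and Santos) can supply at most 5 among them. So no valid schedule exists.

No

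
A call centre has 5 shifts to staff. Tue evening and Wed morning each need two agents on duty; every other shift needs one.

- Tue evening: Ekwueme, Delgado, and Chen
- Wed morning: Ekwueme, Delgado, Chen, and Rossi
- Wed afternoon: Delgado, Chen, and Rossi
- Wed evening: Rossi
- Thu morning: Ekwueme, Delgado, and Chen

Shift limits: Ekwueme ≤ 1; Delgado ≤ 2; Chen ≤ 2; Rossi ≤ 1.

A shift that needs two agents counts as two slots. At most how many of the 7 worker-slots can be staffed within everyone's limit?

Total capacity across all agents is 1+2+2+1 = 6, and 7 slots are needed, so at most 6 can be filled.
An assignment achieving 6: Tue evening→Ekwueme+Delgado, Wed morning→Chen, Wed afternoon→Delgado, Wed evening→Rossi, Thu morning→Chen.
Loads: Ekwueme 1/1, Delgado 2/2, Chen 2/2, Rossi 1/1.

6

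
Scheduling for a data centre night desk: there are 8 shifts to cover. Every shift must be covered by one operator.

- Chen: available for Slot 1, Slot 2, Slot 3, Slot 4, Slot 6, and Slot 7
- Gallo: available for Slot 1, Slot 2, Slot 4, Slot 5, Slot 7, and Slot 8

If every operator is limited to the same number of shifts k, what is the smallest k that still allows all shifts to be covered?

With 2 operators and 8 worker-slots to fill, someone must work at least ⌈8/2⌉ = 4 shifts, so k ≥ 4.
k = 4 works: Slot 1→Chen, Slot 2→Chen, Slot 3→Chen, Slot 4→Gallo, Slot 5→Gallo, Slot 6→Chen, Slot 7→Gallo, Slot 8→Gallo.
Loads: Chen 4, Gallo 4 — all ≤ 4.

4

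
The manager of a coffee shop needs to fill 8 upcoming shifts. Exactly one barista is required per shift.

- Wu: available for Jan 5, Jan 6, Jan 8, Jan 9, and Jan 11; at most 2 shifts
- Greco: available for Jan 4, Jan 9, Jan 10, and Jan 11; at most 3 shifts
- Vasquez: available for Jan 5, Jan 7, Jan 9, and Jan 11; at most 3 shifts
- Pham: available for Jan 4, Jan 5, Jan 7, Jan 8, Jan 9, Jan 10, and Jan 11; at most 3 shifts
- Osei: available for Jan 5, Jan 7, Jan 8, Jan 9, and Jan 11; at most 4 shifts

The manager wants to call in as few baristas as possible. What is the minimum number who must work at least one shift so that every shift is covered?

8 slots to fill and no one can take more than 4, so at least ⌈8/4⌉ = 2 baristas are needed.
Any 2 baristas together have capacity at most 4+3 = 7 < 8 slots, so 2 can never suffice.
Wu, Greco, and Vasquez alone can cover everything: Jan 4→Greco, Jan 5→Vasquez, Jan 6→Wu, Jan 7→Vasquez, Jan 8→Wu, Jan 9→Greco, Jan 10→Greco, Jan 11→Vasquez.

3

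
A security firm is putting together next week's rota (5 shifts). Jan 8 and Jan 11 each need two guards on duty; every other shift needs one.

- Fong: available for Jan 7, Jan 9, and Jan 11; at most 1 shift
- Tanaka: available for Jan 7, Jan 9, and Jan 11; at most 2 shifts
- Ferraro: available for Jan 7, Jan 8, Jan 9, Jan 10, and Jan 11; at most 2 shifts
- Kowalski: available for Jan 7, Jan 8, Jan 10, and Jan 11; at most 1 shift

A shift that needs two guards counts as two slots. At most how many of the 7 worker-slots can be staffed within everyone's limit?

Total capacity across all guards is 1+2+2+1 = 6, and 7 slots are needed, so at most 6 can be filled.
An assignment achieving 6: Jan 7→Tanaka, Jan 8→Ferraro+Kowalski, Jan 9→Fong, Jan 10→Ferraro, Jan 11→Tanaka.
Loads: Fong 1/1, Tanaka 2/2, Ferraro 2/2, Kowalski 1/1.

6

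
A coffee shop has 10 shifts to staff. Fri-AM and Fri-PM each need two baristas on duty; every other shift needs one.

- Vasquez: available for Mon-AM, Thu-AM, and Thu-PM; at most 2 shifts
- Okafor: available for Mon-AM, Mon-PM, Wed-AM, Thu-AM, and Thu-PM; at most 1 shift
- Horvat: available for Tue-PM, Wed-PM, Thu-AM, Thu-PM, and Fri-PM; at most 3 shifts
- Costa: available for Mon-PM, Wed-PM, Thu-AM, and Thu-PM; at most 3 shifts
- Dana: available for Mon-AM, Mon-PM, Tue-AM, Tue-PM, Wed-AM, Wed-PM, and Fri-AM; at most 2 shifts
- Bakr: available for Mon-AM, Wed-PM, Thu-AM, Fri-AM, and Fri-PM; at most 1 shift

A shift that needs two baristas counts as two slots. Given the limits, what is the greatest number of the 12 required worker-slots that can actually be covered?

Total capacity across all baristas is 2+1+3+3+2+1 = 12, and 12 slots are needed, so at most 12 can be filled.
Shifts {Fri-AM, Fri-PM} need 4 slots but only Horvat, Dana, and Bakr are available for them, supplying at most 3 — so at least 1 slot must go unfilled.
An assignment achieving 11: Mon-AM→Vasquez, Mon-PM→Costa, Tue-AM→Dana, Tue-PM→Horvat, Wed-AM→Okafor, Wed-PM→Horvat, Thu-AM→Costa, Thu-PM→Vasquez, Fri-AM→Dana+Bakr, Fri-PM→Horvat.
Loads: Vasquez 2/2, Okafor 1/1, Horvat 3/3, Costa 2/3, Dana 2/2, Bakr 1/1.

11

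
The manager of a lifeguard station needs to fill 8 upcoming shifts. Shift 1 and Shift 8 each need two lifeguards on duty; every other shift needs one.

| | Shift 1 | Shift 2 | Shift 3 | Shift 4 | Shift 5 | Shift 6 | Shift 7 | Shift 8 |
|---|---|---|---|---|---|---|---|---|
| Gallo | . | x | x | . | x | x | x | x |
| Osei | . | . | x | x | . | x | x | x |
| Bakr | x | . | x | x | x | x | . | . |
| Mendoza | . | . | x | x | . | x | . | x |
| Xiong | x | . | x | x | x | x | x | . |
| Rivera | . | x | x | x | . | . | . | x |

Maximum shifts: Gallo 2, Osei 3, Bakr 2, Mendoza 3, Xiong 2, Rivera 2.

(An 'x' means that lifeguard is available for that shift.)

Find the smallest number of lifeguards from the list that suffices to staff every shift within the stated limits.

5

10 slots to fill and no one can take more than 3, so at least ⌈10/3⌉ = 4 lifeguards are needed.
No set of 4 lifeguards can cover every shift (each such set leaves at least one shift with no one available or exceeds a cap).
Gallo, Osei, Bakr, Mendoza, and Xiong alone can cover everything: Shift 1→Bakr+Xiong, Shift 2→Gallo, Shift 3→Bakr, Shift 4→Osei, Shift 5→Gallo, Shift 6→Mendoza, Shift 7→Osei, Shift 8→Osei+Mendoza.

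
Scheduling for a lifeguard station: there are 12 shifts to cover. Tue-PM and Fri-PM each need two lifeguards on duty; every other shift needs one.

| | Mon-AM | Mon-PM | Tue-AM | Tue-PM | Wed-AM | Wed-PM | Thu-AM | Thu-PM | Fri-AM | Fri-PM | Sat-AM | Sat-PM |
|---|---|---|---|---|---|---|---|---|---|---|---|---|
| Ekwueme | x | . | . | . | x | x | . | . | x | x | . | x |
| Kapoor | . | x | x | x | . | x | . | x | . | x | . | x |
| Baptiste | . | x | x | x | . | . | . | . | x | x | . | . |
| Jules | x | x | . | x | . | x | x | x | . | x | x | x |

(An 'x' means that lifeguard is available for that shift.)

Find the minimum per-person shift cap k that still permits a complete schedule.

4

With 4 lifeguards and 14 worker-slots to fill, someone must work at least ⌈14/4⌉ = 4 shifts, so k ≥ 4.
k = 4 works: Mon-AM→Ekwueme, Mon-PM→Kapoor, Tue-AM→Kapoor, Tue-PM→Kapoor+Baptiste, Wed-AM→Ekwueme, Wed-PM→Ekwueme, Thu-AM→Jules, Thu-PM→Kapoor, Fri-AM→Ekwueme, Fri-PM→Baptiste+Jules, Sat-AM→Jules, Sat-PM→Jules.
Loads: Ekwueme 4, Kapoor 4, Baptiste 2, Jules 4 — all ≤ 4.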